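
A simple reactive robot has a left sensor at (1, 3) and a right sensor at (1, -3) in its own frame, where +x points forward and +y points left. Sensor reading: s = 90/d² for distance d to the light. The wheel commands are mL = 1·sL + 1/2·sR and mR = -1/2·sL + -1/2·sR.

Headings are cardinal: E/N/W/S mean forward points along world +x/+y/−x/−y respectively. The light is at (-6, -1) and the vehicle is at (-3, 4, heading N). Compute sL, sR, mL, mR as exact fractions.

5/2 5/4 25/8 -15/8

left sensor world pos  = (-6, 5); dL² = 36
right sensor world pos = (0, 5); dR² = 72
sL = 90/36 = 5/2
sR = 90/72 = 5/4
mL = 1·sL + 1/2·sR = 25/8
mR = -1/2·sL + -1/2·sR = -15/8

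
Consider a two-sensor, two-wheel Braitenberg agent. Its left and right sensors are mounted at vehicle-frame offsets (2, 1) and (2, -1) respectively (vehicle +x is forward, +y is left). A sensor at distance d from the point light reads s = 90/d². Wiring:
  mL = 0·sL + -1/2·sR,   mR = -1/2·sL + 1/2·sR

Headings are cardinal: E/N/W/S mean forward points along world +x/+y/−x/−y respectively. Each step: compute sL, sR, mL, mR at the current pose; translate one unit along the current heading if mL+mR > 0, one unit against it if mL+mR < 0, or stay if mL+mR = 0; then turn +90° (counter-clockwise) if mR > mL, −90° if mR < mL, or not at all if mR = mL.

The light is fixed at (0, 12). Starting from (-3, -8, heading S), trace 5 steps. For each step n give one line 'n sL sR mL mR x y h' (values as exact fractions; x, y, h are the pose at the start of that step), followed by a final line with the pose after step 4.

0 45/244 9/50 -9/100 -27/12200 -3 -8 S
1 18/65 90/401 -45/401 -684/26065 -3 -7 E
2 45/157 45/149 -45/298 180/23393 -4 -7 N
3 10/53 90/397 -45/397 400/21041 -4 -8 W
4 45/244 9/50 -9/100 -27/12200 -3 -8 S
final -3 -7 E

n=0: pose=(-3,-8,S); sL=45/244, sR=9/50; mL=-9/100, mR=-27/12200; mL+mR=-45/488 → advance -1; mR−mL=1071/12200 → turn +1·90°
n=1: pose=(-3,-7,E); sL=18/65, sR=90/401; mL=-45/401, mR=-684/26065; mL+mR=-9/65 → advance -1; mR−mL=2241/26065 → turn +1·90°
n=2: pose=(-4,-7,N); sL=45/157, sR=45/149; mL=-45/298, mR=180/23393; mL+mR=-45/314 → advance -1; mR−mL=7425/46786 → turn +1·90°
n=3: pose=(-4,-8,W); sL=10/53, sR=90/397; mL=-45/397, mR=400/21041; mL+mR=-5/53 → advance -1; mR−mL=2785/21041 → turn +1·90°
n=4: pose=(-3,-8,S); sL=45/244, sR=9/50; mL=-9/100, mR=-27/12200; mL+mR=-45/488 → advance -1; mR−mL=1071/12200 → turn +1·90°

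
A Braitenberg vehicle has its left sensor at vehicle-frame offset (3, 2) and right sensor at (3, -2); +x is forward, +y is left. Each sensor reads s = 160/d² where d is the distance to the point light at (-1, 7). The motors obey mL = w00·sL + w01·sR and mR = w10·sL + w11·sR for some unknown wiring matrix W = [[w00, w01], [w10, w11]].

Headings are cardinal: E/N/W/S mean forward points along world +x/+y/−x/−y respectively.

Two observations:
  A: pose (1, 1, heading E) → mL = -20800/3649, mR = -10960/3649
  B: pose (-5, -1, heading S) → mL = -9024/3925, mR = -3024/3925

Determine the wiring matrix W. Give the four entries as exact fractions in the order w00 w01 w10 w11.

obs A: pose=(1,1,E) → sL=160/41, sR=160/89, mL=-20800/3649, mR=-10960/3649
obs B: pose=(-5,-1,S) → sL=32/25, sR=160/157, mL=-9024/3925, mR=-3024/3925
sensor matrix S = [[160/41, 160/89], [32/25, 160/157]]; det S = 4800512/2864465
solve [mL_A; mL_B] = S·[w00; w01] and [mR_A; mR_B] = S·[w10; w11]:
  w00 = -1, w01 = -1, w10 = -1, w11 = 1/2

-1 -1 -1 1/2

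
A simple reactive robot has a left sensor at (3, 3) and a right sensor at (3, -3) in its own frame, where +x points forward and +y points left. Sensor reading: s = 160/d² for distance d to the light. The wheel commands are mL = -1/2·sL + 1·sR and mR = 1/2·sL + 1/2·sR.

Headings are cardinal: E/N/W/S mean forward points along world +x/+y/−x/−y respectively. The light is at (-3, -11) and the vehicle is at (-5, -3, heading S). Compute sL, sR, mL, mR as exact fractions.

left sensor world pos  = (-2, -6); dL² = 26
right sensor world pos = (-8, -6); dR² = 50
sL = 160/26 = 80/13
sR = 160/50 = 16/5
mL = -1/2·sL + 1·sR = 8/65
mR = 1/2·sL + 1/2·sR = 304/65

80/13 16/5 8/65 304/65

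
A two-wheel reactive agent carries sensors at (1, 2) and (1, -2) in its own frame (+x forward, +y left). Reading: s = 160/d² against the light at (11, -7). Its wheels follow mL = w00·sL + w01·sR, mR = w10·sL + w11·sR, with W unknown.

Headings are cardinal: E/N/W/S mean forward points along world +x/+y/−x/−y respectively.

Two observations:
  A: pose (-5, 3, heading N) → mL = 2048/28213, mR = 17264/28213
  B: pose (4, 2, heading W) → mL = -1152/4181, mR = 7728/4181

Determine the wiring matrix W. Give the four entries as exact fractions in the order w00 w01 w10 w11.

-1/2 1/2 1 1/2

obs A: pose=(-5,3,N) → sL=32/89, sR=160/317, mL=2048/28213, mR=17264/28213
obs B: pose=(4,2,W) → sL=160/113, sR=32/37, mL=-1152/4181, mR=7728/4181
sensor matrix S = [[32/89, 160/317], [160/113, 32/37]]; det S = -47620096/117958553
solve [mL_A; mL_B] = S·[w00; w01] and [mR_A; mR_B] = S·[w10; w11]:
  w00 = -1/2, w01 = 1/2, w10 = 1, w11 = 1/2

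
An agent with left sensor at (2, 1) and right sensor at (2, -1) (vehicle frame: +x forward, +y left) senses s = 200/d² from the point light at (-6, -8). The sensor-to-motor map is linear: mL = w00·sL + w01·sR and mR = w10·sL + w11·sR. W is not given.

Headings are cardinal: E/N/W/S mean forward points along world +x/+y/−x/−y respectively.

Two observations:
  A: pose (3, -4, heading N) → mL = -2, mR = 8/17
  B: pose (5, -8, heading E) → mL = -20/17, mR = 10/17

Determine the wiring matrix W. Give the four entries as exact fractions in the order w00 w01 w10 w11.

-1 0 -1/2 1

obs A: pose=(3,-4,N) → sL=2, sR=25/17, mL=-2, mR=8/17
obs B: pose=(5,-8,E) → sL=20/17, sR=20/17, mL=-20/17, mR=10/17
sensor matrix S = [[2, 25/17], [20/17, 20/17]]; det S = 180/289
solve [mL_A; mL_B] = S·[w00; w01] and [mR_A; mR_B] = S·[w10; w11]:
  w00 = -1, w01 = 0, w10 = -1/2, w11 = 1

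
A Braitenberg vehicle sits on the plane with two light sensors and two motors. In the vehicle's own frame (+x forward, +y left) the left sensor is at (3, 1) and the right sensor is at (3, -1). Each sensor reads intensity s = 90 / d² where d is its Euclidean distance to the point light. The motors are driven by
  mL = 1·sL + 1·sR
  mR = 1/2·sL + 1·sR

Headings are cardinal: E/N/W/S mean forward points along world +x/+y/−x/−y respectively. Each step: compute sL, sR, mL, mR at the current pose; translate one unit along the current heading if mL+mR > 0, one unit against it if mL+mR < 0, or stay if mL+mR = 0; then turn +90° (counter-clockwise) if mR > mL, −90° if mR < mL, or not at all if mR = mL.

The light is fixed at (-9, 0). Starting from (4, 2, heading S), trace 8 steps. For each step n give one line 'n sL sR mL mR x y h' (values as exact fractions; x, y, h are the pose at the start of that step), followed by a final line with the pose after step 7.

n=0: pose=(4,2,S); sL=90/197, sR=18/29; mL=6156/5713, mR=4851/5713; mL+mR=11007/5713 → advance +1; mR−mL=-45/197 → turn -1·90°
n=1: pose=(4,1,W); sL=9/10, sR=45/52; mL=459/260, mR=171/130; mL+mR=801/260 → advance +1; mR−mL=-9/20 → turn -1·90°
n=2: pose=(3,1,N); sL=90/137, sR=18/37; mL=5796/5069, mR=4131/5069; mL+mR=9927/5069 → advance +1; mR−mL=-45/137 → turn -1·90°
n=3: pose=(3,2,E); sL=5/13, sR=45/113; mL=1150/1469, mR=1735/2938; mL+mR=4035/2938 → advance +1; mR−mL=-5/26 → turn -1·90°
n=4: pose=(4,2,S); sL=90/197, sR=18/29; mL=6156/5713, mR=4851/5713; mL+mR=11007/5713 → advance +1; mR−mL=-45/197 → turn -1·90°
n=5: pose=(4,1,W); sL=9/10, sR=45/52; mL=459/260, mR=171/130; mL+mR=801/260 → advance +1; mR−mL=-9/20 → turn -1·90°
n=6: pose=(3,1,N); sL=90/137, sR=18/37; mL=5796/5069, mR=4131/5069; mL+mR=9927/5069 → advance +1; mR−mL=-45/137 → turn -1·90°
n=7: pose=(3,2,E); sL=5/13, sR=45/113; mL=1150/1469, mR=1735/2938; mL+mR=4035/2938 → advance +1; mR−mL=-5/26 → turn -1·90°

0 90/197 18/29 6156/5713 4851/5713 4 2 S
1 9/10 45/52 459/260 171/130 4 1 W
2 90/137 18/37 5796/5069 4131/5069 3 1 N
3 5/13 45/113 1150/1469 1735/2938 3 2 E
4 90/197 18/29 6156/5713 4851/5713 4 2 S
5 9/10 45/52 459/260 171/130 4 1 W
6 90/137 18/37 5796/5069 4131/5069 3 1 N
7 5/13 45/113 1150/1469 1735/2938 3 2 E
final 4 2 S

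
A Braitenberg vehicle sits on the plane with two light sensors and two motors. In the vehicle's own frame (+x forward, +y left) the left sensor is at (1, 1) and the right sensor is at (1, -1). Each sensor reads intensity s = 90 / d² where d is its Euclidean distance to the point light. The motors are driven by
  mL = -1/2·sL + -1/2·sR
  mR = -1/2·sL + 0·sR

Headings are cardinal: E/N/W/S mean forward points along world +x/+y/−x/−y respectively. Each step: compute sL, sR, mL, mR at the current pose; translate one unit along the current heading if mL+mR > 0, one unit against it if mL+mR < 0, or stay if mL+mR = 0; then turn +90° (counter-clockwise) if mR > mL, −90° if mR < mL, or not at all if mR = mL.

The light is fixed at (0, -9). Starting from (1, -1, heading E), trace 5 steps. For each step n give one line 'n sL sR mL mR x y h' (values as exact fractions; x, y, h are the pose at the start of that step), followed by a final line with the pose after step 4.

0 18/17 90/53 -1242/901 -9/17 1 -1 E
1 45/41 45/41 -45/41 -45/82 0 -1 N
2 90/37 18/13 -918/481 -45/37 0 -2 W
3 9/4 5/2 -19/8 -9/8 1 -2 S
4 18/17 90/53 -1242/901 -9/17 1 -1 E
final 0 -1 N

n=0: pose=(1,-1,E); sL=18/17, sR=90/53; mL=-1242/901, mR=-9/17; mL+mR=-1719/901 → advance -1; mR−mL=45/53 → turn +1·90°
n=1: pose=(0,-1,N); sL=45/41, sR=45/41; mL=-45/41, mR=-45/82; mL+mR=-135/82 → advance -1; mR−mL=45/82 → turn +1·90°
n=2: pose=(0,-2,W); sL=90/37, sR=18/13; mL=-918/481, mR=-45/37; mL+mR=-1503/481 → advance -1; mR−mL=9/13 → turn +1·90°
n=3: pose=(1,-2,S); sL=9/4, sR=5/2; mL=-19/8, mR=-9/8; mL+mR=-7/2 → advance -1; mR−mL=5/4 → turn +1·90°
n=4: pose=(1,-1,E); sL=18/17, sR=90/53; mL=-1242/901, mR=-9/17; mL+mR=-1719/901 → advance -1; mR−mL=45/53 → turn +1·90°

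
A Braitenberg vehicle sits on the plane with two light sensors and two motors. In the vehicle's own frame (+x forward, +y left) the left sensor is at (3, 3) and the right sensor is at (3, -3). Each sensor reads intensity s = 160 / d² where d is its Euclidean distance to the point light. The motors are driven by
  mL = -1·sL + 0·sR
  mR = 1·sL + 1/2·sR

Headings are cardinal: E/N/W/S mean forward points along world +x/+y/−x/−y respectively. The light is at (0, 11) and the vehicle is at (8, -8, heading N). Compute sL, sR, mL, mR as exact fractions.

left sensor world pos  = (5, -5); dL² = 281
right sensor world pos = (11, -5); dR² = 377
sL = 160/281 = 160/281
sR = 160/377 = 160/377
mL = -1·sL + 0·sR = -160/281
mR = 1·sL + 1/2·sR = 82800/105937

160/281 160/377 -160/281 82800/105937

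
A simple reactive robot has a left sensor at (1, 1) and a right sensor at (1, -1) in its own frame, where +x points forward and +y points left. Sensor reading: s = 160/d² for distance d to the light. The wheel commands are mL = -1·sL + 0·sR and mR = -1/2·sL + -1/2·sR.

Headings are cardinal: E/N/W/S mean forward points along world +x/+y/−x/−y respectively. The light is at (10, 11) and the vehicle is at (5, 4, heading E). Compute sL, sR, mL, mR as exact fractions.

40/13 2 -40/13 -33/13

left sensor world pos  = (6, 5); dL² = 52
right sensor world pos = (6, 3); dR² = 80
sL = 160/52 = 40/13
sR = 160/80 = 2
mL = -1·sL + 0·sR = -40/13
mR = -1/2·sL + -1/2·sR = -33/13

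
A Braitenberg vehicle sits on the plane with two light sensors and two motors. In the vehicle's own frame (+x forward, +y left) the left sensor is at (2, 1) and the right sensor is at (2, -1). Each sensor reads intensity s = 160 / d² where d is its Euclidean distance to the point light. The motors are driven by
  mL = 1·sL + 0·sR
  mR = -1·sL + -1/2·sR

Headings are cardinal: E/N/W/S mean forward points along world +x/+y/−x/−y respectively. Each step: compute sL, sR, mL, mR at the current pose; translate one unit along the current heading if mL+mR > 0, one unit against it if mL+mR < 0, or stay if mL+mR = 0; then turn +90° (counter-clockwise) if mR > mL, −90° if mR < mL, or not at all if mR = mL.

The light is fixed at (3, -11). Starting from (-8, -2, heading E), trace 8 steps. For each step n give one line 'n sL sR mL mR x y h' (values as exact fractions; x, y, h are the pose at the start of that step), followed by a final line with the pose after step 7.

n=0: pose=(-8,-2,E); sL=160/181, sR=32/29; mL=160/181, mR=-7536/5249; mL+mR=-16/29 → advance -1; mR−mL=-12176/5249 → turn -1·90°
n=1: pose=(-9,-2,S); sL=16/17, sR=80/109; mL=16/17, mR=-2424/1853; mL+mR=-40/109 → advance -1; mR−mL=-4168/1853 → turn -1·90°
n=2: pose=(-9,-1,W); sL=160/277, sR=160/317; mL=160/277, mR=-72880/87809; mL+mR=-80/317 → advance -1; mR−mL=-123600/87809 → turn -1·90°
n=3: pose=(-8,-1,N); sL=5/9, sR=40/61; mL=5/9, mR=-485/549; mL+mR=-20/61 → advance -1; mR−mL=-790/549 → turn -1·90°
n=4: pose=(-8,-2,E); sL=160/181, sR=32/29; mL=160/181, mR=-7536/5249; mL+mR=-16/29 → advance -1; mR−mL=-12176/5249 → turn -1·90°
n=5: pose=(-9,-2,S); sL=16/17, sR=80/109; mL=16/17, mR=-2424/1853; mL+mR=-40/109 → advance -1; mR−mL=-4168/1853 → turn -1·90°
n=6: pose=(-9,-1,W); sL=160/277, sR=160/317; mL=160/277, mR=-72880/87809; mL+mR=-80/317 → advance -1; mR−mL=-123600/87809 → turn -1·90°
n=7: pose=(-8,-1,N); sL=5/9, sR=40/61; mL=5/9, mR=-485/549; mL+mR=-20/61 → advance -1; mR−mL=-790/549 → turn -1·90°

0 160/181 32/29 160/181 -7536/5249 -8 -2 E
1 16/17 80/109 16/17 -2424/1853 -9 -2 S
2 160/277 160/317 160/277 -72880/87809 -9 -1 W
3 5/9 40/61 5/9 -485/549 -8 -1 N
4 160/181 32/29 160/181 -7536/5249 -8 -2 E
5 16/17 80/109 16/17 -2424/1853 -9 -2 S
6 160/277 160/317 160/277 -72880/87809 -9 -1 W
7 5/9 40/61 5/9 -485/549 -8 -1 N
final -8 -2 E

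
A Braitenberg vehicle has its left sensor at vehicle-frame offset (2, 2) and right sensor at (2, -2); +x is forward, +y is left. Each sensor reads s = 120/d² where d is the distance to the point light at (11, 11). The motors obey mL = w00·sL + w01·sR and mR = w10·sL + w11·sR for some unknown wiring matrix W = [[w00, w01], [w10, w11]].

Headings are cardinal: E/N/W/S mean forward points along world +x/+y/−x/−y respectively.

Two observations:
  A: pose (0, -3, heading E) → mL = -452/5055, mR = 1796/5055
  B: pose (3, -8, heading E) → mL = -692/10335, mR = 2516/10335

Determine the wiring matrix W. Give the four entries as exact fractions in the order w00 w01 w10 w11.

1/2 -1 1 -1/2

obs A: pose=(0,-3,E) → sL=8/15, sR=120/337, mL=-452/5055, mR=1796/5055
obs B: pose=(3,-8,E) → sL=24/65, sR=40/159, mL=-692/10335, mR=2516/10335
sensor matrix S = [[8/15, 120/337], [24/65, 40/159]]; det S = 5632/2089737
solve [mL_A; mL_B] = S·[w00; w01] and [mR_A; mR_B] = S·[w10; w11]:
  w00 = 1/2, w01 = -1, w10 = 1, w11 = -1/2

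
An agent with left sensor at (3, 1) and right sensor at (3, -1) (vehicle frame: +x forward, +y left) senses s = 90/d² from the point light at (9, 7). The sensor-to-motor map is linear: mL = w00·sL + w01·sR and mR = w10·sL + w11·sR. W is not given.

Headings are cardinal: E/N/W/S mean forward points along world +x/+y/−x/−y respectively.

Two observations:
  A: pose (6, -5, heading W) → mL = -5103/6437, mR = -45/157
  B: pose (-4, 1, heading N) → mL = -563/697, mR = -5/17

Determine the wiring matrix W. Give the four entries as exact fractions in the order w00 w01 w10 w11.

-1/2 -1 0 -1/2

obs A: pose=(6,-5,W) → sL=18/41, sR=90/157, mL=-5103/6437, mR=-45/157
obs B: pose=(-4,1,N) → sL=18/41, sR=10/17, mL=-563/697, mR=-5/17
sensor matrix S = [[18/41, 90/157], [18/41, 10/17]]; det S = 720/109429
solve [mL_A; mL_B] = S·[w00; w01] and [mR_A; mR_B] = S·[w10; w11]:
  w00 = -1/2, w01 = -1, w10 = 0, w11 = -1/2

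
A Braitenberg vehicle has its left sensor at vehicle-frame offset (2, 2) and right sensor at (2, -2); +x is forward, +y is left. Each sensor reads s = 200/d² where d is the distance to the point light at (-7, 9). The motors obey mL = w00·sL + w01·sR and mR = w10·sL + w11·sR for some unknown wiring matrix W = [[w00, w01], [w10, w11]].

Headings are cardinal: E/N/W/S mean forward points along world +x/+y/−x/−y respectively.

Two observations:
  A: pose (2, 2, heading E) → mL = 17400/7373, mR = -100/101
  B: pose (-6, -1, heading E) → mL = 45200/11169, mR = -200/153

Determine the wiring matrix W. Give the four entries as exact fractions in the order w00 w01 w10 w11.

1 1 0 -1

obs A: pose=(2,2,E) → sL=100/73, sR=100/101, mL=17400/7373, mR=-100/101
obs B: pose=(-6,-1,E) → sL=200/73, sR=200/153, mL=45200/11169, mR=-200/153
sensor matrix S = [[100/73, 100/101], [200/73, 200/153]]; det S = -1040000/1128069
solve [mL_A; mL_B] = S·[w00; w01] and [mR_A; mR_B] = S·[w10; w11]:
  w00 = 1, w01 = 1, w10 = 0, w11 = -1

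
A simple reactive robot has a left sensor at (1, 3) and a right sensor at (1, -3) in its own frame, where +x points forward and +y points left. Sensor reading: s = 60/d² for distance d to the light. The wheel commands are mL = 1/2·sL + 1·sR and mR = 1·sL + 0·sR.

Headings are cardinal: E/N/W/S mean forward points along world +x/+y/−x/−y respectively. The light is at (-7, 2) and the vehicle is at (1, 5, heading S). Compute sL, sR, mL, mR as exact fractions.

12/25 60/29 1674/725 12/25

left sensor world pos  = (4, 4); dL² = 125
right sensor world pos = (-2, 4); dR² = 29
sL = 60/125 = 12/25
sR = 60/29 = 60/29
mL = 1/2·sL + 1·sR = 1674/725
mR = 1·sL + 0·sR = 12/25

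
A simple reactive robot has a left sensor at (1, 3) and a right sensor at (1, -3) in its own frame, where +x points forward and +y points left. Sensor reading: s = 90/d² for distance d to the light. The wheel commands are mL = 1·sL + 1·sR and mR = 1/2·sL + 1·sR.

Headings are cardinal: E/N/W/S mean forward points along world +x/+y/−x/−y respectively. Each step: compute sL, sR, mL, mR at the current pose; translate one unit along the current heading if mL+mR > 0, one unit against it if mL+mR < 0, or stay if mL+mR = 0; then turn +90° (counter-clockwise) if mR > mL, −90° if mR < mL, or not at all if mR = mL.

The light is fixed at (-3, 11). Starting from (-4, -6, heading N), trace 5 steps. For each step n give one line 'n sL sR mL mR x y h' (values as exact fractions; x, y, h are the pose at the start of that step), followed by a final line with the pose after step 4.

n=0: pose=(-4,-6,N); sL=45/136, sR=9/26; mL=1197/1768, mR=1809/3536; mL+mR=4203/3536 → advance +1; mR−mL=-45/272 → turn -1·90°
n=1: pose=(-4,-5,E); sL=90/169, sR=90/361; mL=47700/61009, mR=31455/61009; mL+mR=79155/61009 → advance +1; mR−mL=-45/169 → turn -1·90°
n=2: pose=(-3,-5,S); sL=45/149, sR=45/149; mL=90/149, mR=135/298; mL+mR=315/298 → advance +1; mR−mL=-45/298 → turn -1·90°
n=3: pose=(-3,-6,W); sL=90/401, sR=90/197; mL=53820/78997, mR=44955/78997; mL+mR=98775/78997 → advance +1; mR−mL=-45/401 → turn -1·90°
n=4: pose=(-4,-6,N); sL=45/136, sR=9/26; mL=1197/1768, mR=1809/3536; mL+mR=4203/3536 → advance +1; mR−mL=-45/272 → turn -1·90°

0 45/136 9/26 1197/1768 1809/3536 -4 -6 N
1 90/169 90/361 47700/61009 31455/61009 -4 -5 E
2 45/149 45/149 90/149 135/298 -3 -5 S
3 90/401 90/197 53820/78997 44955/78997 -3 -6 W
4 45/136 9/26 1197/1768 1809/3536 -4 -6 N
final -4 -5 E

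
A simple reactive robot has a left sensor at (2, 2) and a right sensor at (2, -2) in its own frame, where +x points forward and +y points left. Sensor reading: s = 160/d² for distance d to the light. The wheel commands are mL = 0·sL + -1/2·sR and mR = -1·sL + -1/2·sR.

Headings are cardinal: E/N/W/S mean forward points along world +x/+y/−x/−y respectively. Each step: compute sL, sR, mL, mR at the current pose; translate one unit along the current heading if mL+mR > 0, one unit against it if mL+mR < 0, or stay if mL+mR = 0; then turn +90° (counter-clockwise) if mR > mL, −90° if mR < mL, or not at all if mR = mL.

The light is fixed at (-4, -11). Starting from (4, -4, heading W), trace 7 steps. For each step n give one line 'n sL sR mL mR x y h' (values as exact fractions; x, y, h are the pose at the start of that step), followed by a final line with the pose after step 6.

n=0: pose=(4,-4,W); sL=160/61, sR=160/117; mL=-80/117, mR=-23600/7137; mL+mR=-28480/7137 → advance -1; mR−mL=-160/61 → turn -1·90°
n=1: pose=(5,-4,N); sL=16/13, sR=80/101; mL=-40/101, mR=-2136/1313; mL+mR=-2656/1313 → advance -1; mR−mL=-16/13 → turn -1·90°
n=2: pose=(5,-5,E); sL=32/37, sR=160/137; mL=-80/137, mR=-7344/5069; mL+mR=-10304/5069 → advance -1; mR−mL=-32/37 → turn -1·90°
n=3: pose=(4,-5,S); sL=40/29, sR=40/13; mL=-20/13, mR=-1100/377; mL+mR=-1680/377 → advance -1; mR−mL=-40/29 → turn -1·90°
n=4: pose=(4,-4,W); sL=160/61, sR=160/117; mL=-80/117, mR=-23600/7137; mL+mR=-28480/7137 → advance -1; mR−mL=-160/61 → turn -1·90°
n=5: pose=(5,-4,N); sL=16/13, sR=80/101; mL=-40/101, mR=-2136/1313; mL+mR=-2656/1313 → advance -1; mR−mL=-16/13 → turn -1·90°
n=6: pose=(5,-5,E); sL=32/37, sR=160/137; mL=-80/137, mR=-7344/5069; mL+mR=-10304/5069 → advance -1; mR−mL=-32/37 → turn -1·90°

0 160/61 160/117 -80/117 -23600/7137 4 -4 W
1 16/13 80/101 -40/101 -2136/1313 5 -4 N
2 32/37 160/137 -80/137 -7344/5069 5 -5 E
3 40/29 40/13 -20/13 -1100/377 4 -5 S
4 160/61 160/117 -80/117 -23600/7137 4 -4 W
5 16/13 80/101 -40/101 -2136/1313 5 -4 N
6 32/37 160/137 -80/137 -7344/5069 5 -5 E
final 4 -5 S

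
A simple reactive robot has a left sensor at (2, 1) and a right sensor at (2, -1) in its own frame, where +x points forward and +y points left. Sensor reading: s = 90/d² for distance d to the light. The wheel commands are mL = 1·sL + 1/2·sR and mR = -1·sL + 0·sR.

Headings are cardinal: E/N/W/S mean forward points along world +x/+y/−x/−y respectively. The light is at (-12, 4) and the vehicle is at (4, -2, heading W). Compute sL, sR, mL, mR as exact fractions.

left sensor world pos  = (2, -3); dL² = 245
right sensor world pos = (2, -1); dR² = 221
sL = 90/245 = 18/49
sR = 90/221 = 90/221
mL = 1·sL + 1/2·sR = 6183/10829
mR = -1·sL + 0·sR = -18/49

18/49 90/221 6183/10829 -18/49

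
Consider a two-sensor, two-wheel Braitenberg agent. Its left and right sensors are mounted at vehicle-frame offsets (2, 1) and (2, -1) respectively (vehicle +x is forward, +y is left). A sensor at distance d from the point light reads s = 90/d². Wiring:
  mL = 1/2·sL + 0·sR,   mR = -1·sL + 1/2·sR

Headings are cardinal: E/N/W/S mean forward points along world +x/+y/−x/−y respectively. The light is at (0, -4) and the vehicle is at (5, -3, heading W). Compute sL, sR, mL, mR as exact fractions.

left sensor world pos  = (3, -4); dL² = 9
right sensor world pos = (3, -2); dR² = 13
sL = 90/9 = 10
sR = 90/13 = 90/13
mL = 1/2·sL + 0·sR = 5
mR = -1·sL + 1/2·sR = -85/13

10 90/13 5 -85/13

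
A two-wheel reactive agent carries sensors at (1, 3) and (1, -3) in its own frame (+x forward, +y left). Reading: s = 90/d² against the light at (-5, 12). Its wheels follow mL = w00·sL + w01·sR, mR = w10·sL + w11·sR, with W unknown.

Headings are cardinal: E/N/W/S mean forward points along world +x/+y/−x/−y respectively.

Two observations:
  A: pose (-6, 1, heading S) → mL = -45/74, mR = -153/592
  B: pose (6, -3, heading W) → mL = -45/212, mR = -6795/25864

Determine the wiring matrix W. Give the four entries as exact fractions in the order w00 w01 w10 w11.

-1 0 1/2 -1

obs A: pose=(-6,1,S) → sL=45/74, sR=9/16, mL=-45/74, mR=-153/592
obs B: pose=(6,-3,W) → sL=45/212, sR=45/122, mL=-45/212, mR=-6795/25864
sensor matrix S = [[45/74, 9/16], [45/212, 45/122]]; det S = 803115/7655744
solve [mL_A; mL_B] = S·[w00; w01] and [mR_A; mR_B] = S·[w10; w11]:
  w00 = -1, w01 = 0, w10 = 1/2, w11 = -1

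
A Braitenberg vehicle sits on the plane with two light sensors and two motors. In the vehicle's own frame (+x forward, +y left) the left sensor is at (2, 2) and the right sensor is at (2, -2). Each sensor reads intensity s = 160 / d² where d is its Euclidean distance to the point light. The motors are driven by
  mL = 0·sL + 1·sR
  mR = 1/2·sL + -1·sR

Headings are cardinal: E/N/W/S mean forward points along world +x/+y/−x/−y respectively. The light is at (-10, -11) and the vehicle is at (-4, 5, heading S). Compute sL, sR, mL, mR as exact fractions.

left sensor world pos  = (-2, 3); dL² = 260
right sensor world pos = (-6, 3); dR² = 212
sL = 160/260 = 8/13
sR = 160/212 = 40/53
mL = 0·sL + 1·sR = 40/53
mR = 1/2·sL + -1·sR = -308/689

8/13 40/53 40/53 -308/689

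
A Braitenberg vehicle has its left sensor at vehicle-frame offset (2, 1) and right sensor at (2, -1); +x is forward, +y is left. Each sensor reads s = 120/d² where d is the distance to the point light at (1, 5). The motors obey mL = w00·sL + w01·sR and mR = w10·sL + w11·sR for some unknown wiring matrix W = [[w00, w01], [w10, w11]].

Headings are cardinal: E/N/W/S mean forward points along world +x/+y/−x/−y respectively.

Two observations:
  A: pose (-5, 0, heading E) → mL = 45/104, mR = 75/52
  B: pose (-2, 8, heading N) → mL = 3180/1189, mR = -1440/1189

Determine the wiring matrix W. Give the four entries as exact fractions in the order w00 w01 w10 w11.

-1/2 1 1 -1

obs A: pose=(-5,0,E) → sL=15/4, sR=30/13, mL=45/104, mR=75/52
obs B: pose=(-2,8,N) → sL=120/41, sR=120/29, mL=3180/1189, mR=-1440/1189
sensor matrix S = [[15/4, 30/13], [120/41, 120/29]]; det S = 135450/15457
solve [mL_A; mL_B] = S·[w00; w01] and [mR_A; mR_B] = S·[w10; w11]:
  w00 = -1/2, w01 = 1, w10 = 1, w11 = -1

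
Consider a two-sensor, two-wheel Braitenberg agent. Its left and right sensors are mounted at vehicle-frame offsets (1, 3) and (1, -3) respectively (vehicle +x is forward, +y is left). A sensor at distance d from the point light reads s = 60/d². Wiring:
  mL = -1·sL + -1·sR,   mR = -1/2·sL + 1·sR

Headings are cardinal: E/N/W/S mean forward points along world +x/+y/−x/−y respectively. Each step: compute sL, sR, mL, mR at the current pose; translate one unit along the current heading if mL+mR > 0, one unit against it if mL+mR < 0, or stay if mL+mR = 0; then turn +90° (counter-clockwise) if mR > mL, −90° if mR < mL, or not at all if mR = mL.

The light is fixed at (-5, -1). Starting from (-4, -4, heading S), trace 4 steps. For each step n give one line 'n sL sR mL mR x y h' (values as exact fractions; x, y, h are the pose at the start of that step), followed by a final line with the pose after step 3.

n=0: pose=(-4,-4,S); sL=15/8, sR=3; mL=-39/8, mR=33/16; mL+mR=-45/16 → advance -1; mR−mL=111/16 → turn +1·90°
n=1: pose=(-4,-3,E); sL=12, sR=60/29; mL=-408/29, mR=-114/29; mL+mR=-18 → advance -1; mR−mL=294/29 → turn +1·90°
n=2: pose=(-5,-3,N); sL=6, sR=6; mL=-12, mR=3; mL+mR=-9 → advance -1; mR−mL=15 → turn +1·90°
n=3: pose=(-5,-4,W); sL=60/37, sR=60; mL=-2280/37, mR=2190/37; mL+mR=-90/37 → advance -1; mR−mL=4470/37 → turn +1·90°

0 15/8 3 -39/8 33/16 -4 -4 S
1 12 60/29 -408/29 -114/29 -4 -3 E
2 6 6 -12 3 -5 -3 N
3 60/37 60 -2280/37 2190/37 -5 -4 W
final -4 -4 S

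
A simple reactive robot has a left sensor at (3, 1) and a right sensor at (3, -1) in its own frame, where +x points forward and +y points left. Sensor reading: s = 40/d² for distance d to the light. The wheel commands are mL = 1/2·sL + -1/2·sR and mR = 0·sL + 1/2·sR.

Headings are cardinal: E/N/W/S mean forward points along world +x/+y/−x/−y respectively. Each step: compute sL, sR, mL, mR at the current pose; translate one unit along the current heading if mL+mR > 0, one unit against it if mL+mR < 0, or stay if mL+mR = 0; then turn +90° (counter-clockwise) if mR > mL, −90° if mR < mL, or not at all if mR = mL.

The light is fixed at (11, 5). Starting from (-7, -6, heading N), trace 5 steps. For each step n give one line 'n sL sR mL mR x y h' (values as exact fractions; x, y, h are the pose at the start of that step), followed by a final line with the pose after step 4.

n=0: pose=(-7,-6,N); sL=8/85, sR=40/353; mL=-288/30005, mR=20/353; mL+mR=4/85 → advance +1; mR−mL=1988/30005 → turn +1·90°
n=1: pose=(-7,-5,W); sL=20/281, sR=20/261; mL=-200/73341, mR=10/261; mL+mR=10/281 → advance +1; mR−mL=3010/73341 → turn +1·90°
n=2: pose=(-8,-5,S); sL=40/493, sR=40/569; mL=1520/280517, mR=20/569; mL+mR=20/493 → advance +1; mR−mL=8340/280517 → turn +1·90°
n=3: pose=(-8,-6,E); sL=10/89, sR=1/10; mL=11/1780, mR=1/20; mL+mR=5/89 → advance +1; mR−mL=39/890 → turn +1·90°
n=4: pose=(-7,-6,N); sL=8/85, sR=40/353; mL=-288/30005, mR=20/353; mL+mR=4/85 → advance +1; mR−mL=1988/30005 → turn +1·90°

0 8/85 40/353 -288/30005 20/353 -7 -6 N
1 20/281 20/261 -200/73341 10/261 -7 -5 W
2 40/493 40/569 1520/280517 20/569 -8 -5 S
3 10/89 1/10 11/1780 1/20 -8 -6 E
4 8/85 40/353 -288/30005 20/353 -7 -6 N
final -7 -5 W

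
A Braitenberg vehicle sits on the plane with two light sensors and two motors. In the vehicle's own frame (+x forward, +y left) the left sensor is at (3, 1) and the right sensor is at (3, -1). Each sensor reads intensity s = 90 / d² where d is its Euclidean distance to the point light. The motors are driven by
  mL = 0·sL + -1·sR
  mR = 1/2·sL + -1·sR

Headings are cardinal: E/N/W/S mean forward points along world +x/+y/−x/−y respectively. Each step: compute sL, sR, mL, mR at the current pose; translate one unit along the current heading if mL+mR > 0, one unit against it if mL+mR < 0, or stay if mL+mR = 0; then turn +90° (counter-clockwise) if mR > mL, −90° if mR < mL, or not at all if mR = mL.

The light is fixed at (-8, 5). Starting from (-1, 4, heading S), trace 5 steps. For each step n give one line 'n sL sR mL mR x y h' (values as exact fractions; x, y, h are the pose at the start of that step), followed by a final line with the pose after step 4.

0 9/8 45/26 -45/26 -243/208 -1 4 S
1 90/101 90/101 -90/101 -45/101 -1 5 E
2 45/17 45/29 -45/29 -225/986 -2 5 N
3 90/13 10 -10 -85/13 -2 4 W
4 9/8 45/26 -45/26 -243/208 -1 4 S
final -1 5 E

n=0: pose=(-1,4,S); sL=9/8, sR=45/26; mL=-45/26, mR=-243/208; mL+mR=-603/208 → advance -1; mR−mL=9/16 → turn +1·90°
n=1: pose=(-1,5,E); sL=90/101, sR=90/101; mL=-90/101, mR=-45/101; mL+mR=-135/101 → advance -1; mR−mL=45/101 → turn +1·90°
n=2: pose=(-2,5,N); sL=45/17, sR=45/29; mL=-45/29, mR=-225/986; mL+mR=-1755/986 → advance -1; mR−mL=45/34 → turn +1·90°
n=3: pose=(-2,4,W); sL=90/13, sR=10; mL=-10, mR=-85/13; mL+mR=-215/13 → advance -1; mR−mL=45/13 → turn +1·90°
n=4: pose=(-1,4,S); sL=9/8, sR=45/26; mL=-45/26, mR=-243/208; mL+mR=-603/208 → advance -1; mR−mL=9/16 → turn +1·90°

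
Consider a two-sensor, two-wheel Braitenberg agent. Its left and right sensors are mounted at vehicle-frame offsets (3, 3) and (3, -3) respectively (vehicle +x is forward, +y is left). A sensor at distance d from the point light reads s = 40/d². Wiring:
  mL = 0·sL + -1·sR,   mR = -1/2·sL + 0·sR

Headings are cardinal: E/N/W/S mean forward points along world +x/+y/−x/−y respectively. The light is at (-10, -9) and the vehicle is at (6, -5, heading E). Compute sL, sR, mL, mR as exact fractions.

left sensor world pos  = (9, -2); dL² = 410
right sensor world pos = (9, -8); dR² = 362
sL = 40/410 = 4/41
sR = 40/362 = 20/181
mL = 0·sL + -1·sR = -20/181
mR = -1/2·sL + 0·sR = -2/41

4/41 20/181 -20/181 -2/41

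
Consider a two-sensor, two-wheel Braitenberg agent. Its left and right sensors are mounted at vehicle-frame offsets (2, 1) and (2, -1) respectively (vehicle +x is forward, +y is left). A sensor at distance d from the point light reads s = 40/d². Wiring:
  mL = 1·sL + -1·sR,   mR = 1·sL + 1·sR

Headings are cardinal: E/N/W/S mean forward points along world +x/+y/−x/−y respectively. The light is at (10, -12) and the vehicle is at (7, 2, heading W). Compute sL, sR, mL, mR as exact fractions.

20/97 4/25 112/2425 888/2425

left sensor world pos  = (5, 1); dL² = 194
right sensor world pos = (5, 3); dR² = 250
sL = 40/194 = 20/97
sR = 40/250 = 4/25
mL = 1·sL + -1·sR = 112/2425
mR = 1·sL + 1·sR = 888/2425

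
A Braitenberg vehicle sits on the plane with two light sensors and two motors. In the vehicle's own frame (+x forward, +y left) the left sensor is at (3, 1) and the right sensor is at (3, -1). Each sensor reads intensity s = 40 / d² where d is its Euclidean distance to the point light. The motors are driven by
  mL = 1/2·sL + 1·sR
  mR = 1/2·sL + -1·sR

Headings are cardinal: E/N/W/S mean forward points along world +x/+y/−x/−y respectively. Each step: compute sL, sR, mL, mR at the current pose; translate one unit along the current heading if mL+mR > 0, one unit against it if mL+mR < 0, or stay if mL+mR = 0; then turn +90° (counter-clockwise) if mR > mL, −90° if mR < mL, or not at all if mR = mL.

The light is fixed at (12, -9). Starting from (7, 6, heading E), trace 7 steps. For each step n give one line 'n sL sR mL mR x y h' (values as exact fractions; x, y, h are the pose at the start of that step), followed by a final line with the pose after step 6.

n=0: pose=(7,6,E); sL=2/13, sR=1/5; mL=18/65, mR=-8/65; mL+mR=2/13 → advance +1; mR−mL=-2/5 → turn -1·90°
n=1: pose=(8,6,S); sL=40/153, sR=40/169; mL=9500/25857, mR=-2740/25857; mL+mR=40/153 → advance +1; mR−mL=-80/169 → turn -1·90°
n=2: pose=(8,5,W); sL=20/109, sR=20/137; mL=3550/14933, mR=-810/14933; mL+mR=20/109 → advance +1; mR−mL=-40/137 → turn -1·90°
n=3: pose=(7,5,N); sL=8/65, sR=8/61; mL=764/3965, mR=-276/3965; mL+mR=8/65 → advance +1; mR−mL=-16/61 → turn -1·90°
n=4: pose=(7,6,E); sL=2/13, sR=1/5; mL=18/65, mR=-8/65; mL+mR=2/13 → advance +1; mR−mL=-2/5 → turn -1·90°
n=5: pose=(8,6,S); sL=40/153, sR=40/169; mL=9500/25857, mR=-2740/25857; mL+mR=40/153 → advance +1; mR−mL=-80/169 → turn -1·90°
n=6: pose=(8,5,W); sL=20/109, sR=20/137; mL=3550/14933, mR=-810/14933; mL+mR=20/109 → advance +1; mR−mL=-40/137 → turn -1·90°

0 2/13 1/5 18/65 -8/65 7 6 E
1 40/153 40/169 9500/25857 -2740/25857 8 6 S
2 20/109 20/137 3550/14933 -810/14933 8 5 W
3 8/65 8/61 764/3965 -276/3965 7 5 N
4 2/13 1/5 18/65 -8/65 7 6 E
5 40/153 40/169 9500/25857 -2740/25857 8 6 S
6 20/109 20/137 3550/14933 -810/14933 8 5 W
final 7 5 N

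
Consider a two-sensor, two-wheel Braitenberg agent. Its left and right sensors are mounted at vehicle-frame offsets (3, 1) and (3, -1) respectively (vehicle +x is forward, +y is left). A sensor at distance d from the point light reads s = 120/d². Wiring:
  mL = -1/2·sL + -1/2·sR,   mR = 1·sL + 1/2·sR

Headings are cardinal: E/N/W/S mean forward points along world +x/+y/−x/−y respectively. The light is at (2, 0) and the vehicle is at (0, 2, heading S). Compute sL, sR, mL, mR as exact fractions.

left sensor world pos  = (1, -1); dL² = 2
right sensor world pos = (-1, -1); dR² = 10
sL = 120/2 = 60
sR = 120/10 = 12
mL = -1/2·sL + -1/2·sR = -36
mR = 1·sL + 1/2·sR = 66

60 12 -36 66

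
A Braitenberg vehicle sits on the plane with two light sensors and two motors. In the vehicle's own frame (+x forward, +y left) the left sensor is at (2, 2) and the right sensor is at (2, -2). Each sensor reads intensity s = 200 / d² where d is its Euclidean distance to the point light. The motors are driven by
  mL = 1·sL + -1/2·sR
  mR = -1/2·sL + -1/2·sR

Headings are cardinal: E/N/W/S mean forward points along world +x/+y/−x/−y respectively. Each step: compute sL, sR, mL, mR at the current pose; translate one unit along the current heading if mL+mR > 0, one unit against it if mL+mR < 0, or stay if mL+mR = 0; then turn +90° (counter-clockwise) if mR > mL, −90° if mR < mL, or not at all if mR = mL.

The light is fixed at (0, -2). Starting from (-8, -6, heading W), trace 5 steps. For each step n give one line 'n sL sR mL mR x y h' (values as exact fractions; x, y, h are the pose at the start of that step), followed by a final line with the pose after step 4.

0 25/17 25/13 225/442 -375/221 -8 -6 W
1 40/17 200/29 -540/493 -2280/493 -7 -6 N
2 100/17 100/37 2850/629 -2700/629 -7 -7 E
3 40/13 200/113 3220/1469 -3560/1469 -6 -7 S
4 2 50/17 9/17 -42/17 -6 -6 W
final -5 -6 N

n=0: pose=(-8,-6,W); sL=25/17, sR=25/13; mL=225/442, mR=-375/221; mL+mR=-525/442 → advance -1; mR−mL=-75/34 → turn -1·90°
n=1: pose=(-7,-6,N); sL=40/17, sR=200/29; mL=-540/493, mR=-2280/493; mL+mR=-2820/493 → advance -1; mR−mL=-60/17 → turn -1·90°
n=2: pose=(-7,-7,E); sL=100/17, sR=100/37; mL=2850/629, mR=-2700/629; mL+mR=150/629 → advance +1; mR−mL=-150/17 → turn -1·90°
n=3: pose=(-6,-7,S); sL=40/13, sR=200/113; mL=3220/1469, mR=-3560/1469; mL+mR=-340/1469 → advance -1; mR−mL=-60/13 → turn -1·90°
n=4: pose=(-6,-6,W); sL=2, sR=50/17; mL=9/17, mR=-42/17; mL+mR=-33/17 → advance -1; mR−mL=-3 → turn -1·90°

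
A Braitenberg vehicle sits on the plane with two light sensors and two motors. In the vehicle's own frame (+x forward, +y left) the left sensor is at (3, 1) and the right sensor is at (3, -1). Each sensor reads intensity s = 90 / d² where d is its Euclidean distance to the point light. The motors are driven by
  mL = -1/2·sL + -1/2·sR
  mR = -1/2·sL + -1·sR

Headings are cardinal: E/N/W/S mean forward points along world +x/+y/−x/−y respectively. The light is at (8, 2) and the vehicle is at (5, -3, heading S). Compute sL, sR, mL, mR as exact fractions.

left sensor world pos  = (6, -6); dL² = 68
right sensor world pos = (4, -6); dR² = 80
sL = 90/68 = 45/34
sR = 90/80 = 9/8
mL = -1/2·sL + -1/2·sR = -333/272
mR = -1/2·sL + -1·sR = -243/136

45/34 9/8 -333/272 -243/136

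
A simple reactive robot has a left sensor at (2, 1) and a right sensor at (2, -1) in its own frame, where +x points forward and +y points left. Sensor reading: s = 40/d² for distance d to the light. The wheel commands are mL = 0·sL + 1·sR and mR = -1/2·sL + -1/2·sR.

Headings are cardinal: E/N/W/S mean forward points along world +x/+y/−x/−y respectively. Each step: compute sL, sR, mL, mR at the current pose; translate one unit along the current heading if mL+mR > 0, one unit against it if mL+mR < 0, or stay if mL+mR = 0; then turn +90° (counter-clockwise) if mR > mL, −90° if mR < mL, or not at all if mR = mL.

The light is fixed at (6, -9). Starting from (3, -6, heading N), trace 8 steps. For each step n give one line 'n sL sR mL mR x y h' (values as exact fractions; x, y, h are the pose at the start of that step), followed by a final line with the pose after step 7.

0 40/41 40/29 40/29 -1400/1189 3 -6 N
1 20/13 4 4 -36/13 3 -5 E
2 8 40/13 40/13 -72/13 4 -5 S
3 5/4 10/13 10/13 -105/104 4 -4 W
4 40/53 40/49 40/49 -2040/2597 5 -4 N
5 4/5 20/13 20/13 -76/65 5 -3 E
6 40/17 40/17 40/17 -40/17 6 -3 S
7 40/29 40/53 40/53 -1640/1537 6 -3 W
final 7 -3 N

n=0: pose=(3,-6,N); sL=40/41, sR=40/29; mL=40/29, mR=-1400/1189; mL+mR=240/1189 → advance +1; mR−mL=-3040/1189 → turn -1·90°
n=1: pose=(3,-5,E); sL=20/13, sR=4; mL=4, mR=-36/13; mL+mR=16/13 → advance +1; mR−mL=-88/13 → turn -1·90°
n=2: pose=(4,-5,S); sL=8, sR=40/13; mL=40/13, mR=-72/13; mL+mR=-32/13 → advance -1; mR−mL=-112/13 → turn -1·90°
n=3: pose=(4,-4,W); sL=5/4, sR=10/13; mL=10/13, mR=-105/104; mL+mR=-25/104 → advance -1; mR−mL=-185/104 → turn -1·90°
n=4: pose=(5,-4,N); sL=40/53, sR=40/49; mL=40/49, mR=-2040/2597; mL+mR=80/2597 → advance +1; mR−mL=-4160/2597 → turn -1·90°
n=5: pose=(5,-3,E); sL=4/5, sR=20/13; mL=20/13, mR=-76/65; mL+mR=24/65 → advance +1; mR−mL=-176/65 → turn -1·90°
n=6: pose=(6,-3,S); sL=40/17, sR=40/17; mL=40/17, mR=-40/17; mL+mR=0 → advance +0; mR−mL=-80/17 → turn -1·90°
n=7: pose=(6,-3,W); sL=40/29, sR=40/53; mL=40/53, mR=-1640/1537; mL+mR=-480/1537 → advance -1; mR−mL=-2800/1537 → turn -1·90°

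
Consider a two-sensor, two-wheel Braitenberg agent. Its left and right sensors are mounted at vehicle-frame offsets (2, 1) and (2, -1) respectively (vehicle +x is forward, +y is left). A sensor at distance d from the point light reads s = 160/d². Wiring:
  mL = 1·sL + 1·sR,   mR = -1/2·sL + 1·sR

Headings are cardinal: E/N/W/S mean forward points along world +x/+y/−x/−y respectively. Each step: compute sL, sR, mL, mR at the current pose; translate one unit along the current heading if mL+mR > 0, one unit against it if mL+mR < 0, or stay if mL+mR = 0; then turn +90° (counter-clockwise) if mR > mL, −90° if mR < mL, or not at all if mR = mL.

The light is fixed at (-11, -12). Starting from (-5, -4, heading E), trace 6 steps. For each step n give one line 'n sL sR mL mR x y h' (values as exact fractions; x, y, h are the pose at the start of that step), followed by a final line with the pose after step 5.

n=0: pose=(-5,-4,E); sL=32/29, sR=160/113; mL=8256/3277, mR=2832/3277; mL+mR=11088/3277 → advance +1; mR−mL=-48/29 → turn -1·90°
n=1: pose=(-4,-4,S); sL=8/5, sR=20/9; mL=172/45, mR=64/45; mL+mR=236/45 → advance +1; mR−mL=-12/5 → turn -1·90°
n=2: pose=(-4,-5,W); sL=160/61, sR=160/89; mL=24000/5429, mR=2640/5429; mL+mR=26640/5429 → advance +1; mR−mL=-240/61 → turn -1·90°
n=3: pose=(-5,-5,N); sL=80/53, sR=16/13; mL=1888/689, mR=328/689; mL+mR=2216/689 → advance +1; mR−mL=-120/53 → turn -1·90°
n=4: pose=(-5,-4,E); sL=32/29, sR=160/113; mL=8256/3277, mR=2832/3277; mL+mR=11088/3277 → advance +1; mR−mL=-48/29 → turn -1·90°
n=5: pose=(-4,-4,S); sL=8/5, sR=20/9; mL=172/45, mR=64/45; mL+mR=236/45 → advance +1; mR−mL=-12/5 → turn -1·90°

0 32/29 160/113 8256/3277 2832/3277 -5 -4 E
1 8/5 20/9 172/45 64/45 -4 -4 S
2 160/61 160/89 24000/5429 2640/5429 -4 -5 W
3 80/53 16/13 1888/689 328/689 -5 -5 N
4 32/29 160/113 8256/3277 2832/3277 -5 -4 E
5 8/5 20/9 172/45 64/45 -4 -4 S
final -4 -5 W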